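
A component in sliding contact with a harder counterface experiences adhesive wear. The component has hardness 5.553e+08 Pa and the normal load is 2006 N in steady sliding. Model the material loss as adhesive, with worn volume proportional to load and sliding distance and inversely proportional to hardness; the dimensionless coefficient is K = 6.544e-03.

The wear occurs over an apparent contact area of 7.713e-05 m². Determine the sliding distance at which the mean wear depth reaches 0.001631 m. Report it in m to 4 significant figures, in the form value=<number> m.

All working math keeps full precision. Shown intermediates are rounded, and one last rounding to 4 significant figures.
In SI base units: W = 2006 N, H = 5.553e+08 Pa, K = 6.544e-03.
Permissible volume V_lim = h_lim·A = 0.001631 · 7.713e-05 = 1.258e-07 m³.
Inverting, life L = V_lim·H/(K·W) = 1.258e-07 · 5.553e+08 / (6.544e-03 · 2006) = 5.321 m.

value=5.321 m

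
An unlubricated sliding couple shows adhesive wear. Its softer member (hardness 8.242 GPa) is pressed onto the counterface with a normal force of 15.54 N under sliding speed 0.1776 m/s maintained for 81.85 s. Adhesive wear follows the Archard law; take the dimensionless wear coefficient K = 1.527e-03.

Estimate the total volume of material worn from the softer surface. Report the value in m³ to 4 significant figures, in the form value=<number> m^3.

value=4.185e-11 m^3

Displayed values are rounded; each operation maintains full precision; a lone final rounding: 4 significant figures.
Convert: Sliding distance L = v·t = 0.1776 m/s × 81.85 s = 14.54 m.
Convert: Hardness H = 8.242 GPa = 8.242e+09 Pa.
Restated in SI base units: W = 15.54 N, H = 8.242e+09 Pa, K = 1.527e-03.
Worn volume V = K·W·L/H = 1.527e-03 · 15.54 · 14.54 / 8.242e+09 = 4.185e-11 m³.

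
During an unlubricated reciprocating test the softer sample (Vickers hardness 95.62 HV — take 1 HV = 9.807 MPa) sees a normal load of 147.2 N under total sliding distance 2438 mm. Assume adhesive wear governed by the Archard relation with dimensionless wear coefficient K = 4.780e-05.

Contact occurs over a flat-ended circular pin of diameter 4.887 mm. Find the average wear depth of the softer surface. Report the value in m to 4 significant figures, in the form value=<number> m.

value=9.752e-07 m

Intermediates are displayed rounded; all working math keeps exact precision. Rounded just once, at four significant digits.
Convert: Sliding distance L = 2438 mm = 2.438 m.
Convert: Hardness H = 95.62 HV × 9.807 MPa/HV = 937.7 MPa = 9.377e+08 Pa.
Convert: Pin diameter d = 4.887 mm = 0.004887 m. Contact area A = π·d²/4 = π·(0.004887 m)²/4 = 1.876e-05 m².
Collected in SI base units: W = 147.2 N, H = 9.377e+08 Pa, K = 4.780e-05.
Volume removed: V = K·W·L/H = 4.780e-05 · 147.2 · 2.438 / 9.377e+08 = 1.829e-11 m³.
Average depth h = V/A = 1.829e-11 / 1.876e-05 = 9.752e-07 m.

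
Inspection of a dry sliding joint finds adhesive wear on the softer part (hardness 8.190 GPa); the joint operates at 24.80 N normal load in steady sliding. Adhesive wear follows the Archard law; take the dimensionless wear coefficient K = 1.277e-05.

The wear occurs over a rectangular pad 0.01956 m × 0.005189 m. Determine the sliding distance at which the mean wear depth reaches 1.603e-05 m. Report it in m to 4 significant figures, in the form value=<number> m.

value=4.208e+04 m

The computation runs at exact precision — the intermediates are printed rounded; one final rounding: 4 significant digits.
Hardness H = 8.190 GPa = 8.190e+09 Pa.
Contact area A = 0.01956 m × 0.005189 m = 1.015e-04 m².
Restated in SI base units: W = 24.80 N, H = 8.190e+09 Pa, K = 1.277e-05.
At the depth limit, V_lim = h_lim·A = 1.603e-05 · 1.015e-04 = 1.627e-09 m³.
Inverting, life L = V_lim·H/(K·W) = 1.627e-09 · 8.190e+09 / (1.277e-05 · 24.80) = 4.208e+04 m.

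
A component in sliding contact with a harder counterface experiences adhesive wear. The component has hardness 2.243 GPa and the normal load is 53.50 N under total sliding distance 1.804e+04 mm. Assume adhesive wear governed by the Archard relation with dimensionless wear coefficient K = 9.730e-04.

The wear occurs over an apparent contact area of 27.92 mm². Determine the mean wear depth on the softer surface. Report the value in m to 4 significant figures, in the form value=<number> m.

value=1.500e-05 m

Intermediate values are printed rounded, and each operation keeps exact precision — rounded once at the end, at four significant figures.
Sliding distance L = 1.804e+04 mm = 18.04 m.
Hardness H = 2.243 GPa = 2.243e+09 Pa.
Contact area A = 27.92 mm² = 2.792e-05 m².
Working in SI base units: W = 53.50 N, H = 2.243e+09 Pa, K = 9.730e-04.
Apply Archard: V = K·W·L/H = 9.730e-04 · 53.50 · 18.04 / 2.243e+09 = 4.187e-10 m³.
Depth h = V/A = 4.187e-10 / 2.792e-05 = 1.500e-05 m.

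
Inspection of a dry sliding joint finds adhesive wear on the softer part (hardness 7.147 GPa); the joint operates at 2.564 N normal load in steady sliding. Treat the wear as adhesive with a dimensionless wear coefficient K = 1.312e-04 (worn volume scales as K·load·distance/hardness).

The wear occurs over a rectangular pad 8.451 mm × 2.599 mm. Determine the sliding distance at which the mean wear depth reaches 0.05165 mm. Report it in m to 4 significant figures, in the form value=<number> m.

value=2.410e+04 m

The intermediates appear rounded. All arithmetic holds full float precision — rounded once at the end to four significant digits.
Convert: Hardness H = 7.147 GPa = 7.147e+09 Pa.
Convert: Pad sides 8.451 mm × 2.599 mm = 0.008451 m × 0.002599 m. Contact area A = 0.008451 m × 0.002599 m = 2.196e-05 m².
Convert: Depth limit h_lim = 0.05165 mm = 5.165e-05 m.
Working in SI base units: W = 2.564 N, H = 7.147e+09 Pa, K = 1.312e-04.
Permissible volume V_lim = h_lim·A = 5.165e-05 · 2.196e-05 = 1.134e-09 m³.
So the life L = V_lim·H/(K·W) = 1.134e-09 · 7.147e+09 / (1.312e-04 · 2.564) = 2.410e+04 m.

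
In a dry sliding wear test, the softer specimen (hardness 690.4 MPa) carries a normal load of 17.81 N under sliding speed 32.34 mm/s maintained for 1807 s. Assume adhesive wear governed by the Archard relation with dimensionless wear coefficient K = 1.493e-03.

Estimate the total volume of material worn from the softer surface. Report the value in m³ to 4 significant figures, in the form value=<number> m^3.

value=2.251e-09 m^3

The computation holds full precision, and intermediate values are displayed rounded; rounded once at the end to 4 significant figures.
Sliding speed v = 32.34 mm/s = 0.03234 m/s. Total distance L = v·t = 0.03234 m/s × 1807 s = 58.44 m.
Hardness H = 690.4 MPa = 6.904e+08 Pa.
In SI base units, W = 17.81 N, H = 6.904e+08 Pa, K = 1.493e-03.
Worn volume V = K·W·L/H = 1.493e-03 · 17.81 · 58.44 / 6.904e+08 = 2.251e-09 m³.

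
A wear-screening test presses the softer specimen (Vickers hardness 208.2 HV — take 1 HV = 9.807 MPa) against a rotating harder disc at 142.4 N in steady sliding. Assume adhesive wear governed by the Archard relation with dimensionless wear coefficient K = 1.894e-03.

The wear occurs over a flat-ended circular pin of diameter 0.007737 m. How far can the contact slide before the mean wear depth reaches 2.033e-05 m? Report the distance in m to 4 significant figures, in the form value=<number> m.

Printed values are rounded — all arithmetic keeps full precision; a single final rounding, at four significant digits.
Convert: Hardness H = 208.2 HV × 9.807 MPa/HV = 2042 MPa = 2.042e+09 Pa.
Convert: Contact area A = π·d²/4 = π·(0.007737 m)²/4 = 4.701e-05 m².
Expressed in SI base units: W = 142.4 N, H = 2.042e+09 Pa, K = 1.894e-03.
Permissible volume V_lim = h_lim·A = 2.033e-05 · 4.701e-05 = 9.558e-10 m³.
Life L = V_lim·H/(K·W) = 9.558e-10 · 2.042e+09 / (1.894e-03 · 142.4) = 7.236 m.

value=7.236 m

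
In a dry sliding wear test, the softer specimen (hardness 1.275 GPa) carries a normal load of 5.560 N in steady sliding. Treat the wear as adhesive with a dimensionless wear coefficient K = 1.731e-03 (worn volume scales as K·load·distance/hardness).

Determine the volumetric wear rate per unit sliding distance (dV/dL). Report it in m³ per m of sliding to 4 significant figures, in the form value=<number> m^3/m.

value=7.549e-12 m^3/m

All working math maintains full float precision — shown intermediates are rounded; one last rounding: 4 significant digits.
Convert: Hardness H = 1.275 GPa = 1.275e+09 Pa.
In SI base units, W = 5.560 N, H = 1.275e+09 Pa, K = 1.731e-03.
Wear rate dV/dL = K·W/H, so: 1.731e-03 · 5.560 / 1.275e+09 = 7.549e-12 m³/m.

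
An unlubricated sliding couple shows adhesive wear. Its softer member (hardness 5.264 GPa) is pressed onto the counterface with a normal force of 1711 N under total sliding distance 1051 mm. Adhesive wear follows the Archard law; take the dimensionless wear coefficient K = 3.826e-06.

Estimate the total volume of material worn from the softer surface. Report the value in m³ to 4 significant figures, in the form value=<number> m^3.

Intermediates are displayed rounded; every step maintains full precision. Rounded once at the end to four significant figures.
Convert: Sliding distance L = 1051 mm = 1.051 m.
Convert: Hardness H = 5.264 GPa = 5.264e+09 Pa.
In SI base units: W = 1711 N, H = 5.264e+09 Pa, K = 3.826e-06.
Volume removed: V = K·W·L/H = 3.826e-06 · 1711 · 1.051 / 5.264e+09 = 1.307e-12 m³.

value=1.307e-12 m^3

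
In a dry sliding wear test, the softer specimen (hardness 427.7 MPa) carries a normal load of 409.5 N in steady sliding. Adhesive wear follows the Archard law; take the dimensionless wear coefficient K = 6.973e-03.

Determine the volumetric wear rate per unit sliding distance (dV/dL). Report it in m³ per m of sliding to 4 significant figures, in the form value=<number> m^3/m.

Every step runs at full float precision — the intermediates are printed rounded, and a single final rounding: four significant figures.
Convert: Hardness H = 427.7 MPa = 4.277e+08 Pa.
In SI base units, W = 409.5 N, H = 4.277e+08 Pa, K = 6.973e-03.
Sliding wear rate dV/dL = K·W/H, so: 6.973e-03 · 409.5 / 4.277e+08 = 6.676e-09 m³/m.

value=6.676e-09 m^3/m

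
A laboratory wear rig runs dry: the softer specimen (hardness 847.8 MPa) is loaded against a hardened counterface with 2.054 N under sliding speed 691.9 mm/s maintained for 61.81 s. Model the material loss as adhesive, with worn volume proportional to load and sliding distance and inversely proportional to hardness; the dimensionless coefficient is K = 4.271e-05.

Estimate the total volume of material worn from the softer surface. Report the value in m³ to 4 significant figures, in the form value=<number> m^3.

value=4.425e-12 m^3

Each operation holds full float precision, and intermediate values are displayed rounded, and one final rounding, at 4 significant digits.
Sliding speed v = 691.9 mm/s = 0.6919 m/s. The distance L = v·t = 0.6919 m/s × 61.81 s = 42.77 m.
Hardness H = 847.8 MPa = 8.478e+08 Pa.
Restated in SI base units: W = 2.054 N, H = 8.478e+08 Pa, K = 4.271e-05.
Volume removed: V = K·W·L/H = 4.271e-05 · 2.054 · 42.77 / 8.478e+08 = 4.425e-12 m³.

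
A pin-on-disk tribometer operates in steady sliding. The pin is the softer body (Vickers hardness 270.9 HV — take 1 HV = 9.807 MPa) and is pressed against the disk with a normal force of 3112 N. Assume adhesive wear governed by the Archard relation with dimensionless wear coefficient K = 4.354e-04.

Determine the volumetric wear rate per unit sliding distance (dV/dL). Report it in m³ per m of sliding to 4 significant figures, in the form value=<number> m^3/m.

Intermediates are shown rounded. Each operation carries exact precision. Rounded just once: four significant figures.
Hardness H = 270.9 HV × 9.807 MPa/HV = 2657 MPa = 2.657e+09 Pa.
SI base units throughout: W = 3112 N, H = 2.657e+09 Pa, K = 4.354e-04.
Rate of wear dV/dL = K·W/H, so: 4.354e-04 · 3112 / 2.657e+09 = 5.100e-10 m³/m.

value=5.100e-10 m^3/m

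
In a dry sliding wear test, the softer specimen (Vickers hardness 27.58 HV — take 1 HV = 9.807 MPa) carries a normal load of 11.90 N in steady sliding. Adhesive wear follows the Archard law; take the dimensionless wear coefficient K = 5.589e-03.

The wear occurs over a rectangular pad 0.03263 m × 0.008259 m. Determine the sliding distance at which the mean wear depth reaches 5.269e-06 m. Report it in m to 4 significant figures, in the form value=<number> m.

Printed values are rounded, and the algebra carries exact precision. Rounded once at the end to four significant figures.
Convert: Hardness H = 27.58 HV × 9.807 MPa/HV = 270.5 MPa = 2.705e+08 Pa.
Convert: Contact area A = 0.03263 m × 0.008259 m = 2.695e-04 m².
In SI base units, W = 11.90 N, H = 2.705e+08 Pa, K = 5.589e-03.
Limit volume V_lim = h_lim·A = 5.269e-06 · 2.695e-04 = 1.420e-09 m³.
Sliding life L = V_lim·H/(K·W) = 1.420e-09 · 2.705e+08 / (5.589e-03 · 11.90) = 5.775 m.

value=5.775 m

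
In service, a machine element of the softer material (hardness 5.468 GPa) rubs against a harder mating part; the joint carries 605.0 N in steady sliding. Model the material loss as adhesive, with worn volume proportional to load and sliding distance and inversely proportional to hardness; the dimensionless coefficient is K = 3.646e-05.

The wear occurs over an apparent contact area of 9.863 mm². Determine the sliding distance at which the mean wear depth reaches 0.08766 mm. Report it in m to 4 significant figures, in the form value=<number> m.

value=214.3 m

The intermediates appear rounded; each operation keeps full float precision, and one final rounding, at four significant digits.
Convert: Hardness H = 5.468 GPa = 5.468e+09 Pa.
Convert: Contact area A = 9.863 mm² = 9.863e-06 m².
Convert: Depth limit h_lim = 0.08766 mm = 8.766e-05 m.
In SI base units, W = 605.0 N, H = 5.468e+09 Pa, K = 3.646e-05.
Wearable volume V_lim = h_lim·A = 8.766e-05 · 9.863e-06 = 8.646e-10 m³.
Inverting, life L = V_lim·H/(K·W) = 8.646e-10 · 5.468e+09 / (3.646e-05 · 605.0) = 214.3 m.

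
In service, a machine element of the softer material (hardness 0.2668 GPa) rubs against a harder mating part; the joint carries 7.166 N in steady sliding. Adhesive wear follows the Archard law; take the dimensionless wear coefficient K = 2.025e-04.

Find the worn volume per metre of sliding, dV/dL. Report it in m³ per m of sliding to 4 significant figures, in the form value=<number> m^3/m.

value=5.439e-12 m^3/m

The computation holds full float precision. The intermediates are displayed rounded. Rounded just once: four significant digits.
Convert: Hardness H = 0.2668 GPa = 2.668e+08 Pa.
Working in SI base units: W = 7.166 N, H = 2.668e+08 Pa, K = 2.025e-04.
Rate of wear dV/dL = K·W/H — distance-free: 2.025e-04 · 7.166 / 2.668e+08 = 5.439e-12 m³/m.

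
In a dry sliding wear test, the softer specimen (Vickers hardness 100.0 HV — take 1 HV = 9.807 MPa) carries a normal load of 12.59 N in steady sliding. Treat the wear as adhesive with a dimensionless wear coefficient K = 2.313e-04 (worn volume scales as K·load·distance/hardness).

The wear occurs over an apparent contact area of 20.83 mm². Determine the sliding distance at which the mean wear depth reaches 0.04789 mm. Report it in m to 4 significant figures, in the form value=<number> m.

value=335.9 m

Quoted intermediates are rounded — every step keeps full precision, and a lone final rounding to 4 significant figures.
Convert: Hardness H = 100.0 HV × 9.807 MPa/HV = 980.7 MPa = 9.807e+08 Pa.
Convert: Contact area A = 20.83 mm² = 2.083e-05 m².
Convert: Depth limit h_lim = 0.04789 mm = 4.789e-05 m.
Collected in SI base units: W = 12.59 N, H = 9.807e+08 Pa, K = 2.313e-04.
Volume at the limit: V_lim = h_lim·A = 4.789e-05 · 2.083e-05 = 9.975e-10 m³.
Thus life L = V_lim·H/(K·W) = 9.975e-10 · 9.807e+08 / (2.313e-04 · 12.59) = 335.9 m.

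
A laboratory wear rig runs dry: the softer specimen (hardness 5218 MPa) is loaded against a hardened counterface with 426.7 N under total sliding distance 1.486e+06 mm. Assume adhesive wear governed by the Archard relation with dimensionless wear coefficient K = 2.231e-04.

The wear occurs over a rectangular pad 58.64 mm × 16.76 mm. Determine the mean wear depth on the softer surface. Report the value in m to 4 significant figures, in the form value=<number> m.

Intermediate values appear rounded — each operation holds full precision, and a lone final rounding: four significant figures.
The distance L = 1.486e+06 mm = 1486 m.
Hardness H = 5218 MPa = 5.218e+09 Pa.
Pad sides 58.64 mm × 16.76 mm = 0.05864 m × 0.01676 m. Contact area A = 0.05864 m × 0.01676 m = 9.828e-04 m².
Restated in SI base units: W = 426.7 N, H = 5.218e+09 Pa, K = 2.231e-04.
Volume removed: V = K·W·L/H = 2.231e-04 · 426.7 · 1486 / 5.218e+09 = 2.711e-08 m³.
Depth of wear h = V/A = 2.711e-08 / 9.828e-04 = 2.758e-05 m.

value=2.758e-05 m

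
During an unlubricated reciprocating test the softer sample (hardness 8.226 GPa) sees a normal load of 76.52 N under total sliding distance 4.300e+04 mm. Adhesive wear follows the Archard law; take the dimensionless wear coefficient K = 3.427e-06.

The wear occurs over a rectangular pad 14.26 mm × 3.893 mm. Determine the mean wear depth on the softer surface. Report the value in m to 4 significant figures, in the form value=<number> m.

Every step runs at exact precision. Intermediate values appear rounded, and a single final rounding to 4 significant digits.
Convert: Distance L = 4.300e+04 mm = 43.00 m.
Convert: Hardness H = 8.226 GPa = 8.226e+09 Pa.
Convert: Pad sides 14.26 mm × 3.893 mm = 0.01426 m × 0.003893 m. Contact area A = 0.01426 m × 0.003893 m = 5.551e-05 m².
Restated in SI base units: W = 76.52 N, H = 8.226e+09 Pa, K = 3.427e-06.
Archard relation: V = K·W·L/H = 3.427e-06 · 76.52 · 43.00 / 8.226e+09 = 1.371e-12 m³.
Average depth h = V/A = 1.371e-12 / 5.551e-05 = 2.469e-08 m.

value=2.469e-08 m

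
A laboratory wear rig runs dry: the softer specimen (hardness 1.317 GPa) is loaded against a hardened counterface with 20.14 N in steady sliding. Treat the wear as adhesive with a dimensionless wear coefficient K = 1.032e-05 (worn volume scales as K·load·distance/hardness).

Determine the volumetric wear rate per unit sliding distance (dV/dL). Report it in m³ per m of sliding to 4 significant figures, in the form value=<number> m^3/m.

value=1.578e-13 m^3/m

The algebra runs at full precision. Quoted intermediates are rounded; rounded just once, at 4 significant digits.
Hardness H = 1.317 GPa = 1.317e+09 Pa.
Working in SI base units: W = 20.14 N, H = 1.317e+09 Pa, K = 1.032e-05.
Wear rate dV/dL = K·W/H (no L dependence): 1.032e-05 · 20.14 / 1.317e+09 = 1.578e-13 m³/m.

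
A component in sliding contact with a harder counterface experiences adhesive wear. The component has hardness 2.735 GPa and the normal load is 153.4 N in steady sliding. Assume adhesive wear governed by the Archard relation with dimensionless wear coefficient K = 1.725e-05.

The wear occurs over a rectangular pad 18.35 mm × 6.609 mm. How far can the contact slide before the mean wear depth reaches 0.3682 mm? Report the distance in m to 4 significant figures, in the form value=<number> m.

The intermediates are displayed rounded. The computation maintains full precision. Rounded just once: four significant figures.
Hardness H = 2.735 GPa = 2.735e+09 Pa.
Pad sides 18.35 mm × 6.609 mm = 0.01835 m × 0.006609 m. Contact area A = 0.01835 m × 0.006609 m = 1.213e-04 m².
Depth limit h_lim = 0.3682 mm = 3.682e-04 m.
In SI base units, W = 153.4 N, H = 2.735e+09 Pa, K = 1.725e-05.
Allowed volume V_lim = h_lim·A = 3.682e-04 · 1.213e-04 = 4.465e-08 m³.
So the life L = V_lim·H/(K·W) = 4.465e-08 · 2.735e+09 / (1.725e-05 · 153.4) = 4.615e+04 m.

value=4.615e+04 m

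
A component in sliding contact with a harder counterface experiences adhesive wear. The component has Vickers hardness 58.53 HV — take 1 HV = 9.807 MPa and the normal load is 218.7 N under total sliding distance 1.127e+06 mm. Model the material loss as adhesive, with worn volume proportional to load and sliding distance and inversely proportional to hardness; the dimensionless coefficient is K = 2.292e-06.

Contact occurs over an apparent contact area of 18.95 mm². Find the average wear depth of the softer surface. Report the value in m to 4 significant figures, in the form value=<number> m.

value=5.194e-05 m

The algebra carries full float precision. Displayed values are rounded. Rounded just once to four significant figures.
Convert: Distance L = 1.127e+06 mm = 1127 m.
Convert: Hardness H = 58.53 HV × 9.807 MPa/HV = 574.0 MPa = 5.740e+08 Pa.
Convert: Contact area A = 18.95 mm² = 1.895e-05 m².
As SI base values: W = 218.7 N, H = 5.740e+08 Pa, K = 2.292e-06.
The Archard volume V = K·W·L/H = 2.292e-06 · 218.7 · 1127 / 5.740e+08 = 9.842e-10 m³.
Mean depth h = V/A = 9.842e-10 / 1.895e-05 = 5.194e-05 m.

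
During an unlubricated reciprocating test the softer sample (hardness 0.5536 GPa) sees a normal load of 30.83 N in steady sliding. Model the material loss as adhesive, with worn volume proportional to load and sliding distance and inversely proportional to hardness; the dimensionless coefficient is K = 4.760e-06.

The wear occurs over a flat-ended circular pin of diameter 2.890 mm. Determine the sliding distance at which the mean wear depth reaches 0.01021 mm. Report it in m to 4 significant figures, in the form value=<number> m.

Intermediates appear rounded; the algebra holds exact precision. Rounded once at the end: four significant digits.
Convert: Hardness H = 0.5536 GPa = 5.536e+08 Pa.
Convert: Pin diameter d = 2.890 mm = 0.002890 m. Contact area A = π·d²/4 = π·(0.002890 m)²/4 = 6.560e-06 m².
Convert: Depth limit h_lim = 0.01021 mm = 1.021e-05 m.
Collected in SI base units: W = 30.83 N, H = 5.536e+08 Pa, K = 4.760e-06.
At the depth limit, V_lim = h_lim·A = 1.021e-05 · 6.560e-06 = 6.697e-11 m³.
Inverting, life L = V_lim·H/(K·W) = 6.697e-11 · 5.536e+08 / (4.760e-06 · 30.83) = 252.7 m.

value=252.7 m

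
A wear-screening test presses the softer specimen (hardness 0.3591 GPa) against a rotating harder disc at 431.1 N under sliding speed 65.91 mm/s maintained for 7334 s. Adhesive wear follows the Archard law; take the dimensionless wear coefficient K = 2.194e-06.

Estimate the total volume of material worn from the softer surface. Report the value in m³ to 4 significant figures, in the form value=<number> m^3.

Intermediates are shown rounded. Each operation maintains full precision, and a lone final rounding: four significant digits.
Convert: Sliding speed v = 65.91 mm/s = 0.06591 m/s. Sliding distance L = v·t = 0.06591 m/s × 7334 s = 483.4 m.
Convert: Hardness H = 0.3591 GPa = 3.591e+08 Pa.
Restated in SI base units: W = 431.1 N, H = 3.591e+08 Pa, K = 2.194e-06.
Apply Archard: V = K·W·L/H = 2.194e-06 · 431.1 · 483.4 / 3.591e+08 = 1.273e-09 m³.

value=1.273e-09 m^3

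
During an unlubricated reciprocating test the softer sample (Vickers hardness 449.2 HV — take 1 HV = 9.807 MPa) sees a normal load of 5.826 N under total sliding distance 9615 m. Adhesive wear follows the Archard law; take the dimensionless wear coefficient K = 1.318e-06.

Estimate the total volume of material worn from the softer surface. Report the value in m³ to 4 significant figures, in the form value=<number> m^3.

Intermediates are printed rounded. Each operation maintains full float precision; one final rounding: four significant figures.
Convert: Hardness H = 449.2 HV × 9.807 MPa/HV = 4405 MPa = 4.405e+09 Pa.
Collected in SI base units: W = 5.826 N, H = 4.405e+09 Pa, K = 1.318e-06.
Wear volume V = K·W·L/H = 1.318e-06 · 5.826 · 9615 / 4.405e+09 = 1.676e-11 m³.

value=1.676e-11 m^3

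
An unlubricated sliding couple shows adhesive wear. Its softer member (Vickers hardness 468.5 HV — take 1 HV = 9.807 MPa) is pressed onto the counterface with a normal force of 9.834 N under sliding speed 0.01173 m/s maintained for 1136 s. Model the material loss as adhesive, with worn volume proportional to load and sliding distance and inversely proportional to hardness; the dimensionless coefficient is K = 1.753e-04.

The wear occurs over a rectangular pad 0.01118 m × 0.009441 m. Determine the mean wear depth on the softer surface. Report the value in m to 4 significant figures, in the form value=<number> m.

value=4.737e-08 m

The intermediates are shown rounded. The algebra runs at full precision, and a single final rounding, at 4 significant figures.
Sliding distance L = v·t = 0.01173 m/s × 1136 s = 13.33 m.
Hardness H = 468.5 HV × 9.807 MPa/HV = 4595 MPa = 4.595e+09 Pa.
Contact area A = 0.01118 m × 0.009441 m = 1.056e-04 m².
SI base units throughout: W = 9.834 N, H = 4.595e+09 Pa, K = 1.753e-04.
Archard volume V = K·W·L/H = 1.753e-04 · 9.834 · 13.33 / 4.595e+09 = 5.000e-12 m³.
Average depth h = V/A = 5.000e-12 / 1.056e-04 = 4.737e-08 m.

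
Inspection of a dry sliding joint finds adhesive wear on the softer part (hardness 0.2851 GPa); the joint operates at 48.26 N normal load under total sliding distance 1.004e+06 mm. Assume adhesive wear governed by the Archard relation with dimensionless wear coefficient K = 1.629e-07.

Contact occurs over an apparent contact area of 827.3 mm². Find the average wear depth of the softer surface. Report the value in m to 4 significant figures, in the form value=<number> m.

The computation keeps full precision, and intermediates appear rounded, and rounded just once to four significant figures.
Convert: Distance L = 1.004e+06 mm = 1004 m.
Convert: Hardness H = 0.2851 GPa = 2.851e+08 Pa.
Convert: Contact area A = 827.3 mm² = 8.273e-04 m².
In SI base units: W = 48.26 N, H = 2.851e+08 Pa, K = 1.629e-07.
Archard relation: V = K·W·L/H = 1.629e-07 · 48.26 · 1004 / 2.851e+08 = 2.769e-11 m³.
Depth of wear h = V/A = 2.769e-11 / 8.273e-04 = 3.346e-08 m.

value=3.346e-08 m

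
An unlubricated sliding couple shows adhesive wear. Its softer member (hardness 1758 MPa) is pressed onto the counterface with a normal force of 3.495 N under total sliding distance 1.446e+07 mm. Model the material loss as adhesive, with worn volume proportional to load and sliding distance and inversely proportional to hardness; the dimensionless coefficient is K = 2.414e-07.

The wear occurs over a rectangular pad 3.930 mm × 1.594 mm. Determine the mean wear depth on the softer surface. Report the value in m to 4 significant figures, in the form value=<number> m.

value=1.108e-06 m

The intermediates appear rounded; all working math keeps exact precision. Rounded just once, at 4 significant figures.
The distance L = 1.446e+07 mm = 1.446e+04 m.
Hardness H = 1758 MPa = 1.758e+09 Pa.
Pad sides 3.930 mm × 1.594 mm = 0.003930 m × 0.001594 m. Contact area A = 0.003930 m × 0.001594 m = 6.264e-06 m².
Collected in SI base units: W = 3.495 N, H = 1.758e+09 Pa, K = 2.414e-07.
By Archard's law, V = K·W·L/H = 2.414e-07 · 3.495 · 1.446e+04 / 1.758e+09 = 6.940e-12 m³.
Depth of wear h = V/A = 6.940e-12 / 6.264e-06 = 1.108e-06 m.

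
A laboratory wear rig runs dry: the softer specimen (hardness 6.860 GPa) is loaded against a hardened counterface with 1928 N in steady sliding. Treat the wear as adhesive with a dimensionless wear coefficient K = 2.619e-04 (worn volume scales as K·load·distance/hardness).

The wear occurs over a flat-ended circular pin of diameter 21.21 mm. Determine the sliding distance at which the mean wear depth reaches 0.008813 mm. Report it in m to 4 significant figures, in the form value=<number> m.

The computation holds exact precision, and intermediate values are shown rounded. Rounded just once: 4 significant figures.
Convert: Hardness H = 6.860 GPa = 6.860e+09 Pa.
Convert: Pin diameter d = 21.21 mm = 0.02121 m. Contact area A = π·d²/4 = π·(0.02121 m)²/4 = 3.533e-04 m².
Convert: Depth limit h_lim = 0.008813 mm = 8.813e-06 m.
Working in SI base units: W = 1928 N, H = 6.860e+09 Pa, K = 2.619e-04.
Volume at the limit: V_lim = h_lim·A = 8.813e-06 · 3.533e-04 = 3.114e-09 m³.
Sliding life L = V_lim·H/(K·W) = 3.114e-09 · 6.860e+09 / (2.619e-04 · 1928) = 42.30 m.

value=42.30 m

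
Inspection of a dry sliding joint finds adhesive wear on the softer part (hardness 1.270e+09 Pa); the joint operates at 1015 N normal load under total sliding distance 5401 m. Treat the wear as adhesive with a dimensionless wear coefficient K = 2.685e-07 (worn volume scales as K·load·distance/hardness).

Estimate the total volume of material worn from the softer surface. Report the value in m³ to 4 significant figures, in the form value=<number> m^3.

value=1.159e-09 m^3

All arithmetic holds full float precision, and quoted intermediates are rounded — one last rounding to 4 significant digits.
In SI base units: W = 1015 N, H = 1.270e+09 Pa, K = 2.685e-07.
Worn volume V = K·W·L/H = 2.685e-07 · 1015 · 5401 / 1.270e+09 = 1.159e-09 m³.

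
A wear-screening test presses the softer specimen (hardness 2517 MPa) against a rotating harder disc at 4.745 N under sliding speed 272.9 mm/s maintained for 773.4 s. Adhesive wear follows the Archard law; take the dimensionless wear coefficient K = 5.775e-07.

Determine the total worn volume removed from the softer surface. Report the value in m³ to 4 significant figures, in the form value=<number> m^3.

Every step holds exact precision. Intermediates are shown rounded — rounded just once: 4 significant digits.
Convert: Sliding speed v = 272.9 mm/s = 0.2729 m/s. Path length L = v·t = 0.2729 m/s × 773.4 s = 211.1 m.
Convert: Hardness H = 2517 MPa = 2.517e+09 Pa.
As SI base values: W = 4.745 N, H = 2.517e+09 Pa, K = 5.775e-07.
Archard relation: V = K·W·L/H = 5.775e-07 · 4.745 · 211.1 / 2.517e+09 = 2.298e-13 m³.

value=2.298e-13 m^3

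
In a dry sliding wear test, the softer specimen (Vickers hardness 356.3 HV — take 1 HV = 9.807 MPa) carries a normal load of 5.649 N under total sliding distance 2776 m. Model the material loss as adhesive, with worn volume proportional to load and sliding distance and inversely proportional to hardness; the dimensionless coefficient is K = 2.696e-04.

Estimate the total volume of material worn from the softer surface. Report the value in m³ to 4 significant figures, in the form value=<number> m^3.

Shown intermediates are rounded — each operation keeps full float precision — rounded once at the end to 4 significant figures.
Convert: Hardness H = 356.3 HV × 9.807 MPa/HV = 3494 MPa = 3.494e+09 Pa.
Restated in SI base units: W = 5.649 N, H = 3.494e+09 Pa, K = 2.696e-04.
Wear volume V = K·W·L/H = 2.696e-04 · 5.649 · 2776 / 3.494e+09 = 1.210e-09 m³.

value=1.210e-09 m^3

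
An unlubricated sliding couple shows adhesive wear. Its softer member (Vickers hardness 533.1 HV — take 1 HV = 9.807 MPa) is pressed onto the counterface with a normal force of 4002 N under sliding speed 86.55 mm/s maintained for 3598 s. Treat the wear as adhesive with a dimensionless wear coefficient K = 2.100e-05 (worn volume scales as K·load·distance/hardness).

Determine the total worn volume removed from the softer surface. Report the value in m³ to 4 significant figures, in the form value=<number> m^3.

The computation maintains full precision — the intermediates appear rounded, and one last rounding to 4 significant digits.
Sliding speed v = 86.55 mm/s = 0.08655 m/s. Distance covered L = v·t = 0.08655 m/s × 3598 s = 311.4 m.
Hardness H = 533.1 HV × 9.807 MPa/HV = 5228 MPa = 5.228e+09 Pa.
In SI base units, W = 4002 N, H = 5.228e+09 Pa, K = 2.100e-05.
Wear volume V = K·W·L/H = 2.100e-05 · 4002 · 311.4 / 5.228e+09 = 5.006e-09 m³.

value=5.006e-09 m^3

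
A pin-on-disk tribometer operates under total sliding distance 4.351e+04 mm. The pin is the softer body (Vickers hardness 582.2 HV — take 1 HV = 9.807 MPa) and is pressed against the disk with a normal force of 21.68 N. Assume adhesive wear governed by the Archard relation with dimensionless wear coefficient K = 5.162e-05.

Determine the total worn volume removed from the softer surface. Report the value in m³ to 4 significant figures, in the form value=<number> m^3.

value=8.528e-12 m^3

Every step holds full precision. The intermediates are displayed rounded, and a lone final rounding to four significant digits.
Convert: Sliding distance L = 4.351e+04 mm = 43.51 m.
Convert: Hardness H = 582.2 HV × 9.807 MPa/HV = 5710 MPa = 5.710e+09 Pa.
Expressed in SI base units: W = 21.68 N, H = 5.710e+09 Pa, K = 5.162e-05.
Wear volume V = K·W·L/H = 5.162e-05 · 21.68 · 43.51 / 5.710e+09 = 8.528e-12 m³.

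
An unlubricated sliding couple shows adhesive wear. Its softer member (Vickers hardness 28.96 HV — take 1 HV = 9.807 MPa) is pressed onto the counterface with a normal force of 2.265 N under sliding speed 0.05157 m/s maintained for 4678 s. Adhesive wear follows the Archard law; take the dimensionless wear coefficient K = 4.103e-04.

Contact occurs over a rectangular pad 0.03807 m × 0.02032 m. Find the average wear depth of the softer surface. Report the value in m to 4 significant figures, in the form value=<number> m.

value=1.020e-06 m

The intermediates are printed rounded; each operation carries full float precision — a lone final rounding to four significant figures.
Sliding distance L = v·t = 0.05157 m/s × 4678 s = 241.2 m.
Hardness H = 28.96 HV × 9.807 MPa/HV = 284.0 MPa = 2.840e+08 Pa.
Contact area A = 0.03807 m × 0.02032 m = 7.736e-04 m².
In SI base units, W = 2.265 N, H = 2.840e+08 Pa, K = 4.103e-04.
Worn volume V = K·W·L/H = 4.103e-04 · 2.265 · 241.2 / 2.840e+08 = 7.894e-10 m³.
Mean wear depth h = V/A = 7.894e-10 / 7.736e-04 = 1.020e-06 m.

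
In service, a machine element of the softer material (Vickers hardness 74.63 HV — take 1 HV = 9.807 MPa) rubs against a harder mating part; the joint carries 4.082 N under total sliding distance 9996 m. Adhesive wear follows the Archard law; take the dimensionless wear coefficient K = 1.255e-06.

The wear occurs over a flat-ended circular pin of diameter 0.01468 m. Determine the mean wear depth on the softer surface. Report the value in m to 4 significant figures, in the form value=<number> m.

value=4.134e-07 m

The intermediates appear rounded; every step runs at exact precision, and rounded once at the end to 4 significant figures.
Convert: Hardness H = 74.63 HV × 9.807 MPa/HV = 731.9 MPa = 7.319e+08 Pa.
Convert: Contact area A = π·d²/4 = π·(0.01468 m)²/4 = 1.693e-04 m².
Expressed in SI base units: W = 4.082 N, H = 7.319e+08 Pa, K = 1.255e-06.
Worn volume V = K·W·L/H = 1.255e-06 · 4.082 · 9996 / 7.319e+08 = 6.997e-11 m³.
Depth of wear h = V/A = 6.997e-11 / 1.693e-04 = 4.134e-07 m.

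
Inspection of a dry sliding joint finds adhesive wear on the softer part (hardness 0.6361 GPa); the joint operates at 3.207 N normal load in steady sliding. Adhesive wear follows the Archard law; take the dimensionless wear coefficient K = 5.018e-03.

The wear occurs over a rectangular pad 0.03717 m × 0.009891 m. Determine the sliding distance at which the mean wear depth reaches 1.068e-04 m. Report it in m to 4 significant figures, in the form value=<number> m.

The intermediates appear rounded. The algebra runs at exact precision. Rounded just once, at four significant figures.
Hardness H = 0.6361 GPa = 6.361e+08 Pa.
Contact area A = 0.03717 m × 0.009891 m = 3.676e-04 m².
Working in SI base units: W = 3.207 N, H = 6.361e+08 Pa, K = 5.018e-03.
At the depth limit, V_lim = h_lim·A = 1.068e-04 · 3.676e-04 = 3.926e-08 m³.
So the life L = V_lim·H/(K·W) = 3.926e-08 · 6.361e+08 / (5.018e-03 · 3.207) = 1552 m.

value=1552 m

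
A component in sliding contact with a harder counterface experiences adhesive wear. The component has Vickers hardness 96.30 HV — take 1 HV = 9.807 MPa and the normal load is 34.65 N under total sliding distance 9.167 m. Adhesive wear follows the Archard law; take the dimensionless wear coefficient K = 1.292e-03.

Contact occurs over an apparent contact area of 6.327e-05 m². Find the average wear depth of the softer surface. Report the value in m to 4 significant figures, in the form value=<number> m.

value=6.868e-06 m

Intermediate values are printed rounded; the algebra carries full float precision. Rounded once at the end, at 4 significant figures.
Hardness H = 96.30 HV × 9.807 MPa/HV = 944.4 MPa = 9.444e+08 Pa.
As SI base values: W = 34.65 N, H = 9.444e+08 Pa, K = 1.292e-03.
Volume removed: V = K·W·L/H = 1.292e-03 · 34.65 · 9.167 / 9.444e+08 = 4.345e-10 m³.
Depth h = V/A = 4.345e-10 / 6.327e-05 = 6.868e-06 m.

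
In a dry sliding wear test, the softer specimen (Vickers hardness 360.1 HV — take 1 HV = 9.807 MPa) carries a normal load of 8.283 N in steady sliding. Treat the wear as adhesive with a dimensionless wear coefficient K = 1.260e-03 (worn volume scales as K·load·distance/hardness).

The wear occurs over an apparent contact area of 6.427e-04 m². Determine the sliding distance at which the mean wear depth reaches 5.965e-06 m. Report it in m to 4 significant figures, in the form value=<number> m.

Each operation runs at exact precision, and the intermediates are displayed rounded — a lone final rounding, at four significant figures.
Convert: Hardness H = 360.1 HV × 9.807 MPa/HV = 3532 MPa = 3.532e+09 Pa.
SI base units throughout: W = 8.283 N, H = 3.532e+09 Pa, K = 1.260e-03.
Allowed volume V_lim = h_lim·A = 5.965e-06 · 6.427e-04 = 3.834e-09 m³.
So the life L = V_lim·H/(K·W) = 3.834e-09 · 3.532e+09 / (1.260e-03 · 8.283) = 1297 m.

value=1297 m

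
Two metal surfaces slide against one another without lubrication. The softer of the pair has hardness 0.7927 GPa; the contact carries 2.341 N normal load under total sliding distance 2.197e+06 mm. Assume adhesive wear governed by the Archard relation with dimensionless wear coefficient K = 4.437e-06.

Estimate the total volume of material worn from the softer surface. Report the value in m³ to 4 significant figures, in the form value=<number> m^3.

value=2.879e-11 m^3

The intermediates are printed rounded — each operation maintains full precision. Rounded once at the end: 4 significant digits.
Total distance L = 2.197e+06 mm = 2197 m.
Hardness H = 0.7927 GPa = 7.927e+08 Pa.
Collected in SI base units: W = 2.341 N, H = 7.927e+08 Pa, K = 4.437e-06.
Volume removed: V = K·W·L/H = 4.437e-06 · 2.341 · 2197 / 7.927e+08 = 2.879e-11 m³.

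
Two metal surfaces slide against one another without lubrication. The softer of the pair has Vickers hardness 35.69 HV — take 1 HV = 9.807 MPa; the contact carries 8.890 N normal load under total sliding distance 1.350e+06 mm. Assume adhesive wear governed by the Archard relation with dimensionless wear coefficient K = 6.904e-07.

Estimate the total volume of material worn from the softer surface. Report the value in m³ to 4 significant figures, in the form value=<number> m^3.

value=2.367e-11 m^3

Intermediate values are shown rounded — the computation carries exact precision; a lone final rounding: 4 significant figures.
Convert: Distance covered L = 1.350e+06 mm = 1350 m.
Convert: Hardness H = 35.69 HV × 9.807 MPa/HV = 350.0 MPa = 3.500e+08 Pa.
In SI base units, W = 8.890 N, H = 3.500e+08 Pa, K = 6.904e-07.
Archard relation: V = K·W·L/H = 6.904e-07 · 8.890 · 1350 / 3.500e+08 = 2.367e-11 m³.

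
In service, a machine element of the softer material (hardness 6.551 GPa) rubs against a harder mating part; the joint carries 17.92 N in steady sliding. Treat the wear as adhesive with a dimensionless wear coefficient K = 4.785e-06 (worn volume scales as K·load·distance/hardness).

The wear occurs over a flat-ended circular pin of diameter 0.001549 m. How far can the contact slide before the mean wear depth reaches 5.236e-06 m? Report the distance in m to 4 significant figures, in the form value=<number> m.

value=753.8 m

Intermediate values are displayed rounded — every step runs at full float precision, and rounded once at the end: 4 significant digits.
Hardness H = 6.551 GPa = 6.551e+09 Pa.
Contact area A = π·d²/4 = π·(0.001549 m)²/4 = 1.884e-06 m².
Collected in SI base units: W = 17.92 N, H = 6.551e+09 Pa, K = 4.785e-06.
Allowed volume V_lim = h_lim·A = 5.236e-06 · 1.884e-06 = 9.867e-12 m³.
Thus life L = V_lim·H/(K·W) = 9.867e-12 · 6.551e+09 / (4.785e-06 · 17.92) = 753.8 m.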